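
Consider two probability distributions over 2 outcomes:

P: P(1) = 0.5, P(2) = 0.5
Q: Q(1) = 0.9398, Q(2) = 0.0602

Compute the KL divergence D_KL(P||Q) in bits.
1.0718 bits

D_KL(P||Q) = Σ P(x) log₂(P(x)/Q(x))

Computing term by term:
  P(1)·log₂(P(1)/Q(1)) = 0.5·log₂(0.5/0.9398) = -0.45521
  P(2)·log₂(P(2)/Q(2)) = 0.5·log₂(0.5/0.0602) = 1.52705

D_KL(P||Q) = -0.45521 + 1.52705 = 1.07184 ≈ 1.0718 bits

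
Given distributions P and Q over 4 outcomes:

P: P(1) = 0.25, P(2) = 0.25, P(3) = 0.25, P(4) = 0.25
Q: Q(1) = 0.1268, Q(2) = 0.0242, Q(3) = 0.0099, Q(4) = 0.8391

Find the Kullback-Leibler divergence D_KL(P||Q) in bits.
1.8149 bits

D_KL(P||Q) = Σ P(x) log₂(P(x)/Q(x))

Computing term by term:
  P(1)·log₂(P(1)/Q(1)) = 0.25·log₂(0.25/0.1268) = 0.24484
  P(2)·log₂(P(2)/Q(2)) = 0.25·log₂(0.25/0.0242) = 0.84221
  P(3)·log₂(P(3)/Q(3)) = 0.25·log₂(0.25/0.0099) = 1.16459
  P(4)·log₂(P(4)/Q(4)) = 0.25·log₂(0.25/0.8391) = -0.43673

D_KL(P||Q) = 0.24484 + 0.84221 + 1.16459 - 0.43673 = 1.81491 ≈ 1.8149 bits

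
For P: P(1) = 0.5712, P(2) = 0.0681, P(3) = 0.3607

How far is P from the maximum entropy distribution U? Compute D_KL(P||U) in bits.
0.3289 bits

U(i) = 1/3 for all i

D_KL(P||U) = Σ P(x) log₂(P(x) / (1/3))
           = Σ P(x) log₂(P(x)) + log₂(3)
           = log₂(3) - H(P)

H(P) = -Σ P(x) log₂(P(x)):
  -P(1)·log₂(P(1)) = -(0.5712)·log₂(0.5712) = 0.46149
  -P(2)·log₂(P(2)) = -(0.0681)·log₂(0.0681) = 0.26397
  -P(3)·log₂(P(3)) = -(0.3607)·log₂(0.3607) = 0.53064
H(P) = 0.46149 + 0.26397 + 0.53064 = 1.25610 bits

log₂(3) = 1.58496 bits

D_KL(P||U) = 1.58496 - 1.25610 = 0.32886 ≈ 0.3289 bits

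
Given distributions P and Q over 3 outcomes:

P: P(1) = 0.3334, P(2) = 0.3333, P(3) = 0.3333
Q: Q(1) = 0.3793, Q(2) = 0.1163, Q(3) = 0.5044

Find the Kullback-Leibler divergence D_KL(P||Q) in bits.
0.2450 bits

D_KL(P||Q) = Σ P(x) log₂(P(x)/Q(x))

Computing term by term:
  P(1)·log₂(P(1)/Q(1)) = 0.3334·log₂(0.3334/0.3793) = -0.06204
  P(2)·log₂(P(2)/Q(2)) = 0.3333·log₂(0.3333/0.1163) = 0.50627
  P(3)·log₂(P(3)/Q(3)) = 0.3333·log₂(0.3333/0.5044) = -0.19923

D_KL(P||Q) = -0.06204 + 0.50627 - 0.19923 = 0.24500 ≈ 0.2450 bits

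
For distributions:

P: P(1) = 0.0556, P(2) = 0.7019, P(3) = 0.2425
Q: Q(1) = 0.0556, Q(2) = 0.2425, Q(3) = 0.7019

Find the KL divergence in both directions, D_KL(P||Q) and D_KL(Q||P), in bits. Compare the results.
D_KL(P||Q) = 0.7044 bits, D_KL(Q||P) = 0.7044 bits. The two directions give exactly the same value for this pair.

D_KL(P||Q) = Σ P(x) log₂(P(x)/Q(x))

Computing term by term:
  P(1)·log₂(P(1)/Q(1)) = 0.0556·log₂(0.0556/0.0556) = 0.00000
  P(2)·log₂(P(2)/Q(2)) = 0.7019·log₂(0.7019/0.2425) = 1.07621
  P(3)·log₂(P(3)/Q(3)) = 0.2425·log₂(0.2425/0.7019) = -0.37182

D_KL(P||Q) = 0.00000 + 1.07621 - 0.37182 = 0.70439 ≈ 0.7044 bits

D_KL(Q||P) = Σ Q(x) log₂(Q(x)/P(x))

Computing term by term:
  Q(1)·log₂(Q(1)/P(1)) = 0.0556·log₂(0.0556/0.0556) = 0.00000
  Q(2)·log₂(Q(2)/P(2)) = 0.2425·log₂(0.2425/0.7019) = -0.37182
  Q(3)·log₂(Q(3)/P(3)) = 0.7019·log₂(0.7019/0.2425) = 1.07621

D_KL(Q||P) = 0.00000 - 0.37182 + 1.07621 = 0.70439 ≈ 0.7044 bits

These ARE equal here. Q is P with outcomes relabeled (Q(2) = P(3), Q(3) = P(2)) by a relabeling that is its own inverse, so the two sums contain exactly the same terms in a different order. This is a special case — KL divergence is not symmetric in general: D_KL(P||Q) ≠ D_KL(Q||P) for most P, Q.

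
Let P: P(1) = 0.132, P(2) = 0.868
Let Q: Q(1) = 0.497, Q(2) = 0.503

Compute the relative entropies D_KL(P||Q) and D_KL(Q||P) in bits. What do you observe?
D_KL(P||Q) = 0.4308 bits, D_KL(Q||P) = 0.5547 bits. The two directions give different values (D_KL(Q||P) exceeds D_KL(P||Q) by 0.1239 bits): KL divergence is asymmetric.

D_KL(P||Q) = Σ P(x) log₂(P(x)/Q(x))

Computing term by term:
  P(1)·log₂(P(1)/Q(1)) = 0.132·log₂(0.132/0.497) = -0.25248
  P(2)·log₂(P(2)/Q(2)) = 0.868·log₂(0.868/0.503) = 0.68323

D_KL(P||Q) = -0.25248 + 0.68323 = 0.43075 ≈ 0.4308 bits

D_KL(Q||P) = Σ Q(x) log₂(Q(x)/P(x))

Computing term by term:
  Q(1)·log₂(Q(1)/P(1)) = 0.497·log₂(0.497/0.132) = 0.95062
  Q(2)·log₂(Q(2)/P(2)) = 0.503·log₂(0.503/0.868) = -0.39593

D_KL(Q||P) = 0.95062 - 0.39593 = 0.55469 ≈ 0.5547 bits

These are NOT equal (difference: 0.1239 bits). KL divergence is asymmetric: D_KL(P||Q) ≠ D_KL(Q||P) in general.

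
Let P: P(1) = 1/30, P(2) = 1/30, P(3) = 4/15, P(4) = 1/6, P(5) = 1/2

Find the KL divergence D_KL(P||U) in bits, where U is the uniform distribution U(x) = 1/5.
0.5555 bits

U(i) = 1/5 for all i

D_KL(P||U) = Σ P(x) log₂(P(x) / (1/5))
           = Σ P(x) log₂(P(x)) + log₂(5)
           = log₂(5) - H(P)

H(P) = -Σ P(x) log₂(P(x)):
  -P(1)·log₂(P(1)) = -(1/30)·log₂(1/30) = 0.16356
  -P(2)·log₂(P(2)) = -(1/30)·log₂(1/30) = 0.16356
  -P(3)·log₂(P(3)) = -(4/15)·log₂(4/15) = 0.50850
  -P(4)·log₂(P(4)) = -(1/6)·log₂(1/6) = 0.43083
  -P(5)·log₂(P(5)) = -(1/2)·log₂(1/2) = 0.50000
H(P) = 0.16356 + 0.16356 + 0.50850 + 0.43083 + 0.50000 = 1.76645 bits

log₂(5) = 2.32193 bits

D_KL(P||U) = 2.32193 - 1.76645 = 0.55548 ≈ 0.5555 bits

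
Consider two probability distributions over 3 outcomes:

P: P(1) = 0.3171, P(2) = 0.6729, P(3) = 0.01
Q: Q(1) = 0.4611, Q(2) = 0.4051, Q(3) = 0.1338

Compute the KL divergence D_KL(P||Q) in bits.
0.2839 bits

D_KL(P||Q) = Σ P(x) log₂(P(x)/Q(x))

Computing term by term:
  P(1)·log₂(P(1)/Q(1)) = 0.3171·log₂(0.3171/0.4611) = -0.17128
  P(2)·log₂(P(2)/Q(2)) = 0.6729·log₂(0.6729/0.4051) = 0.49264
  P(3)·log₂(P(3)/Q(3)) = 0.01·log₂(0.01/0.1338) = -0.03742

D_KL(P||Q) = -0.17128 + 0.49264 - 0.03742 = 0.28394 ≈ 0.2839 bits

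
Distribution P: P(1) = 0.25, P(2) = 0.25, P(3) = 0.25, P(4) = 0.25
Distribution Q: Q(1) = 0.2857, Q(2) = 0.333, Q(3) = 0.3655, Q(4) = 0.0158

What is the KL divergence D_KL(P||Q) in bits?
0.7075 bits

D_KL(P||Q) = Σ P(x) log₂(P(x)/Q(x))

Computing term by term:
  P(1)·log₂(P(1)/Q(1)) = 0.25·log₂(0.25/0.2857) = -0.04814
  P(2)·log₂(P(2)/Q(2)) = 0.25·log₂(0.25/0.333) = -0.10340
  P(3)·log₂(P(3)/Q(3)) = 0.25·log₂(0.25/0.3655) = -0.13699
  P(4)·log₂(P(4)/Q(4)) = 0.25·log₂(0.25/0.0158) = 0.99598

D_KL(P||Q) = -0.04814 - 0.10340 - 0.13699 + 0.99598 = 0.70745 ≈ 0.7075 bits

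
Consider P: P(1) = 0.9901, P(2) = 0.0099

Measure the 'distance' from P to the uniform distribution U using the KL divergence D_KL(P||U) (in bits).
0.9199 bits

U(i) = 1/2 for all i

D_KL(P||U) = Σ P(x) log₂(P(x) / (1/2))
           = Σ P(x) log₂(P(x)) + log₂(2)
           = log₂(2) - H(P)

H(P) = -Σ P(x) log₂(P(x)):
  -P(1)·log₂(P(1)) = -(0.9901)·log₂(0.9901) = 0.01421
  -P(2)·log₂(P(2)) = -(0.0099)·log₂(0.0099) = 0.06592
H(P) = 0.01421 + 0.06592 = 0.08013 bits

log₂(2) = 1.00000 bits

D_KL(P||U) = 1.00000 - 0.08013 = 0.91987 ≈ 0.9199 bits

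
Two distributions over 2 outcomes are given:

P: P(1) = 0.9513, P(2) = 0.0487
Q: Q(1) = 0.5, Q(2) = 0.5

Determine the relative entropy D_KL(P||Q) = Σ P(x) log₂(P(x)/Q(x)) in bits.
0.7192 bits

D_KL(P||Q) = Σ P(x) log₂(P(x)/Q(x))

Computing term by term:
  P(1)·log₂(P(1)/Q(1)) = 0.9513·log₂(0.9513/0.5) = 0.88278
  P(2)·log₂(P(2)/Q(2)) = 0.0487·log₂(0.0487/0.5) = -0.16363

D_KL(P||Q) = 0.88278 - 0.16363 = 0.71915 ≈ 0.7192 bits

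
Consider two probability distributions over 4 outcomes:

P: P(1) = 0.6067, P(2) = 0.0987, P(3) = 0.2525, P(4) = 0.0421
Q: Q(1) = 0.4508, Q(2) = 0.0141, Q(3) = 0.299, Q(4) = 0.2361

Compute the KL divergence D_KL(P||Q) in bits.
0.3708 bits

D_KL(P||Q) = Σ P(x) log₂(P(x)/Q(x))

Computing term by term:
  P(1)·log₂(P(1)/Q(1)) = 0.6067·log₂(0.6067/0.4508) = 0.25997
  P(2)·log₂(P(2)/Q(2)) = 0.0987·log₂(0.0987/0.0141) = 0.27709
  P(3)·log₂(P(3)/Q(3)) = 0.2525·log₂(0.2525/0.299) = -0.06158
  P(4)·log₂(P(4)/Q(4)) = 0.0421·log₂(0.0421/0.2361) = -0.10472

D_KL(P||Q) = 0.25997 + 0.27709 - 0.06158 - 0.10472 = 0.37076 ≈ 0.3708 bits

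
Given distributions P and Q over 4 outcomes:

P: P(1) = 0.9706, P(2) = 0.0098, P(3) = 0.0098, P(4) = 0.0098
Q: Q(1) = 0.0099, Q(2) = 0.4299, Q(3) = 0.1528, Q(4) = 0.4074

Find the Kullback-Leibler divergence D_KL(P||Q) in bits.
6.2758 bits

D_KL(P||Q) = Σ P(x) log₂(P(x)/Q(x))

Computing term by term:
  P(1)·log₂(P(1)/Q(1)) = 0.9706·log₂(0.9706/0.0099) = 6.42081
  P(2)·log₂(P(2)/Q(2)) = 0.0098·log₂(0.0098/0.4299) = -0.05346
  P(3)·log₂(P(3)/Q(3)) = 0.0098·log₂(0.0098/0.1528) = -0.03883
  P(4)·log₂(P(4)/Q(4)) = 0.0098·log₂(0.0098/0.4074) = -0.05270

D_KL(P||Q) = 6.42081 - 0.05346 - 0.03883 - 0.05270 = 6.27582 ≈ 6.2758 bits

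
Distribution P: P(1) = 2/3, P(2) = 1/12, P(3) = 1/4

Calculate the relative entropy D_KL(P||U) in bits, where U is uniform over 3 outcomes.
0.3962 bits

U(i) = 1/3 for all i

D_KL(P||U) = Σ P(x) log₂(P(x) / (1/3))
           = Σ P(x) log₂(P(x)) + log₂(3)
           = log₂(3) - H(P)

H(P) = -Σ P(x) log₂(P(x)):
  -P(1)·log₂(P(1)) = -(2/3)·log₂(2/3) = 0.38998
  -P(2)·log₂(P(2)) = -(1/12)·log₂(1/12) = 0.29875
  -P(3)·log₂(P(3)) = -(1/4)·log₂(1/4) = 0.50000
H(P) = 0.38998 + 0.29875 + 0.50000 = 1.18873 bits

log₂(3) = 1.58496 bits

D_KL(P||U) = 1.58496 - 1.18873 = 0.39623 ≈ 0.3962 bits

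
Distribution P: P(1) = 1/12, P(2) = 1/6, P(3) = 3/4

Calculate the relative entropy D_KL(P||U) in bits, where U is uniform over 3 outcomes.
0.5441 bits

U(i) = 1/3 for all i

D_KL(P||U) = Σ P(x) log₂(P(x) / (1/3))
           = Σ P(x) log₂(P(x)) + log₂(3)
           = log₂(3) - H(P)

H(P) = -Σ P(x) log₂(P(x)):
  -P(1)·log₂(P(1)) = -(1/12)·log₂(1/12) = 0.29875
  -P(2)·log₂(P(2)) = -(1/6)·log₂(1/6) = 0.43083
  -P(3)·log₂(P(3)) = -(3/4)·log₂(3/4) = 0.31128
H(P) = 0.29875 + 0.43083 + 0.31128 = 1.04086 bits

log₂(3) = 1.58496 bits

D_KL(P||U) = 1.58496 - 1.04086 = 0.54410 ≈ 0.5441 bits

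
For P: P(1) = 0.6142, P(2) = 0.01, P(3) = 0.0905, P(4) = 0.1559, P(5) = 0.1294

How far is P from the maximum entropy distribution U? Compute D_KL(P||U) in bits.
0.7101 bits

U(i) = 1/5 for all i

D_KL(P||U) = Σ P(x) log₂(P(x) / (1/5))
           = Σ P(x) log₂(P(x)) + log₂(5)
           = log₂(5) - H(P)

H(P) = -Σ P(x) log₂(P(x)):
  -P(1)·log₂(P(1)) = -(0.6142)·log₂(0.6142) = 0.43192
  -P(2)·log₂(P(2)) = -(0.01)·log₂(0.01) = 0.06644
  -P(3)·log₂(P(3)) = -(0.0905)·log₂(0.0905) = 0.31367
  -P(4)·log₂(P(4)) = -(0.1559)·log₂(0.1559) = 0.41802
  -P(5)·log₂(P(5)) = -(0.1294)·log₂(0.1294) = 0.38174
H(P) = 0.43192 + 0.06644 + 0.31367 + 0.41802 + 0.38174 = 1.61179 bits

log₂(5) = 2.32193 bits

D_KL(P||U) = 2.32193 - 1.61179 = 0.71014 ≈ 0.7101 bits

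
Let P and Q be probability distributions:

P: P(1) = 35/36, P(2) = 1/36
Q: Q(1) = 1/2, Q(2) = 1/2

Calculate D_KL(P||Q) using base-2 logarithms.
0.8169 bits

D_KL(P||Q) = Σ P(x) log₂(P(x)/Q(x))

Computing term by term:
  P(1)·log₂(P(1)/Q(1)) = (35/36)·log₂((35/36)/(1/2)) = 0.93271
  P(2)·log₂(P(2)/Q(2)) = (1/36)·log₂((1/36)/(1/2)) = -0.11583

D_KL(P||Q) = 0.93271 - 0.11583 = 0.81688 ≈ 0.8169 bits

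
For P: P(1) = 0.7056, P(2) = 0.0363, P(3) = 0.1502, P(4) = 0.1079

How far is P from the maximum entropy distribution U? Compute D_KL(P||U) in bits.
0.7140 bits

U(i) = 1/4 for all i

D_KL(P||U) = Σ P(x) log₂(P(x) / (1/4))
           = Σ P(x) log₂(P(x)) + log₂(4)
           = log₂(4) - H(P)

H(P) = -Σ P(x) log₂(P(x)):
  -P(1)·log₂(P(1)) = -(0.7056)·log₂(0.7056) = 0.35497
  -P(2)·log₂(P(2)) = -(0.0363)·log₂(0.0363) = 0.17366
  -P(3)·log₂(P(3)) = -(0.1502)·log₂(0.1502) = 0.41080
  -P(4)·log₂(P(4)) = -(0.1079)·log₂(0.1079) = 0.34660
H(P) = 0.35497 + 0.17366 + 0.41080 + 0.34660 = 1.28603 bits

log₂(4) = 2.00000 bits

D_KL(P||U) = 2.00000 - 1.28603 = 0.71397 ≈ 0.7140 bits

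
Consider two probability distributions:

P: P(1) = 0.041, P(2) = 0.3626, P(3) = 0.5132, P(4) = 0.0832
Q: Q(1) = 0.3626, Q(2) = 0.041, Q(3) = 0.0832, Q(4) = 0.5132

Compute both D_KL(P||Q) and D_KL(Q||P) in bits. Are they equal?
D_KL(P||Q) = 2.1400 bits, D_KL(Q||P) = 2.1400 bits. Yes, in this case they are equal (although KL divergence is not symmetric in general).

D_KL(P||Q) = Σ P(x) log₂(P(x)/Q(x))

Computing term by term:
  P(1)·log₂(P(1)/Q(1)) = 0.041·log₂(0.041/0.3626) = -0.12893
  P(2)·log₂(P(2)/Q(2)) = 0.3626·log₂(0.3626/0.041) = 1.14026
  P(3)·log₂(P(3)/Q(3)) = 0.5132·log₂(0.5132/0.0832) = 1.34708
  P(4)·log₂(P(4)/Q(4)) = 0.0832·log₂(0.0832/0.5132) = -0.21839

D_KL(P||Q) = -0.12893 + 1.14026 + 1.34708 - 0.21839 = 2.14002 ≈ 2.1400 bits

D_KL(Q||P) = Σ Q(x) log₂(Q(x)/P(x))

Computing term by term:
  Q(1)·log₂(Q(1)/P(1)) = 0.3626·log₂(0.3626/0.041) = 1.14026
  Q(2)·log₂(Q(2)/P(2)) = 0.041·log₂(0.041/0.3626) = -0.12893
  Q(3)·log₂(Q(3)/P(3)) = 0.0832·log₂(0.0832/0.5132) = -0.21839
  Q(4)·log₂(Q(4)/P(4)) = 0.5132·log₂(0.5132/0.0832) = 1.34708

D_KL(Q||P) = 1.14026 - 0.12893 - 0.21839 + 1.34708 = 2.14002 ≈ 2.1400 bits

These ARE equal here. Q is P with outcomes relabeled (Q(1) = P(2), Q(2) = P(1), Q(3) = P(4), Q(4) = P(3)) by a relabeling that is its own inverse, so the two sums contain exactly the same terms in a different order. This is a special case — KL divergence is not symmetric in general: D_KL(P||Q) ≠ D_KL(Q||P) for most P, Q.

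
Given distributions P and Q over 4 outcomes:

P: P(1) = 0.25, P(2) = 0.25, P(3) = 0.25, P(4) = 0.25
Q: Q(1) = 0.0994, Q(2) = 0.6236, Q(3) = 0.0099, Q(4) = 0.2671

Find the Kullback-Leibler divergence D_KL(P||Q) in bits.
1.1437 bits

D_KL(P||Q) = Σ P(x) log₂(P(x)/Q(x))

Computing term by term:
  P(1)·log₂(P(1)/Q(1)) = 0.25·log₂(0.25/0.0994) = 0.33265
  P(2)·log₂(P(2)/Q(2)) = 0.25·log₂(0.25/0.6236) = -0.32967
  P(3)·log₂(P(3)/Q(3)) = 0.25·log₂(0.25/0.0099) = 1.16459
  P(4)·log₂(P(4)/Q(4)) = 0.25·log₂(0.25/0.2671) = -0.02386

D_KL(P||Q) = 0.33265 - 0.32967 + 1.16459 - 0.02386 = 1.14371 ≈ 1.1437 bits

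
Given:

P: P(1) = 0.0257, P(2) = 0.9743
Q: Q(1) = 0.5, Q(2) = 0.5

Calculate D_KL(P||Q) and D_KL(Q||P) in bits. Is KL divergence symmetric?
D_KL(P||Q) = 0.8277 bits, D_KL(Q||P) = 1.6598 bits. No, KL divergence is not symmetric.

D_KL(P||Q) = Σ P(x) log₂(P(x)/Q(x))

Computing term by term:
  P(1)·log₂(P(1)/Q(1)) = 0.0257·log₂(0.0257/0.5) = -0.11005
  P(2)·log₂(P(2)/Q(2)) = 0.9743·log₂(0.9743/0.5) = 0.93770

D_KL(P||Q) = -0.11005 + 0.93770 = 0.82765 ≈ 0.8277 bits

D_KL(Q||P) = Σ Q(x) log₂(Q(x)/P(x))

Computing term by term:
  Q(1)·log₂(Q(1)/P(1)) = 0.5·log₂(0.5/0.0257) = 2.14104
  Q(2)·log₂(Q(2)/P(2)) = 0.5·log₂(0.5/0.9743) = -0.48122

D_KL(Q||P) = 2.14104 - 0.48122 = 1.65982 ≈ 1.6598 bits

These are NOT equal (difference: 0.8321 bits). KL divergence is asymmetric: D_KL(P||Q) ≠ D_KL(Q||P) in general.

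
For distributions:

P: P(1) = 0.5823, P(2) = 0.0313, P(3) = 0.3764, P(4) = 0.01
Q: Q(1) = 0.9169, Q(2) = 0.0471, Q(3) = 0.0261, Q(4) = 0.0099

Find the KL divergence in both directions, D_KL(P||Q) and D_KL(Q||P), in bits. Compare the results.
D_KL(P||Q) = 1.0495 bits, D_KL(Q||P) = 0.5277 bits. D_KL(P||Q) is larger than D_KL(Q||P) by 0.5218 bits; the two directions differ.

D_KL(P||Q) = Σ P(x) log₂(P(x)/Q(x))

Computing term by term:
  P(1)·log₂(P(1)/Q(1)) = 0.5823·log₂(0.5823/0.9169) = -0.38141
  P(2)·log₂(P(2)/Q(2)) = 0.0313·log₂(0.0313/0.0471) = -0.01845
  P(3)·log₂(P(3)/Q(3)) = 0.3764·log₂(0.3764/0.0261) = 1.44919
  P(4)·log₂(P(4)/Q(4)) = 0.01·log₂(0.01/0.0099) = 0.00014

D_KL(P||Q) = -0.38141 - 0.01845 + 1.44919 + 0.00014 = 1.04947 ≈ 1.0495 bits

D_KL(Q||P) = Σ Q(x) log₂(Q(x)/P(x))

Computing term by term:
  Q(1)·log₂(Q(1)/P(1)) = 0.9169·log₂(0.9169/0.5823) = 0.60057
  Q(2)·log₂(Q(2)/P(2)) = 0.0471·log₂(0.0471/0.0313) = 0.02777
  Q(3)·log₂(Q(3)/P(3)) = 0.0261·log₂(0.0261/0.3764) = -0.10049
  Q(4)·log₂(Q(4)/P(4)) = 0.0099·log₂(0.0099/0.01) = -0.00014

D_KL(Q||P) = 0.60057 + 0.02777 - 0.10049 - 0.00014 = 0.52771 ≈ 0.5277 bits

These are NOT equal (difference: 0.5218 bits). KL divergence is asymmetric: D_KL(P||Q) ≠ D_KL(Q||P) in general.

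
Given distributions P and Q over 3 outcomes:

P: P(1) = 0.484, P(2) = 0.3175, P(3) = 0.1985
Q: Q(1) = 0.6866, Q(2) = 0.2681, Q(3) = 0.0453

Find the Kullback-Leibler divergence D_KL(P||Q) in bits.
0.2564 bits

D_KL(P||Q) = Σ P(x) log₂(P(x)/Q(x))

Computing term by term:
  P(1)·log₂(P(1)/Q(1)) = 0.484·log₂(0.484/0.6866) = -0.24416
  P(2)·log₂(P(2)/Q(2)) = 0.3175·log₂(0.3175/0.2681) = 0.07747
  P(3)·log₂(P(3)/Q(3)) = 0.1985·log₂(0.1985/0.0453) = 0.42311

D_KL(P||Q) = -0.24416 + 0.07747 + 0.42311 = 0.25642 ≈ 0.2564 bits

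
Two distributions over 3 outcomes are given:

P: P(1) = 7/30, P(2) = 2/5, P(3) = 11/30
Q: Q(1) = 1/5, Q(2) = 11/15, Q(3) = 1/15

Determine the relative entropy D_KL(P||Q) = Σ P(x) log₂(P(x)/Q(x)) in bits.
0.6039 bits

D_KL(P||Q) = Σ P(x) log₂(P(x)/Q(x))

Computing term by term:
  P(1)·log₂(P(1)/Q(1)) = (7/30)·log₂((7/30)/(1/5)) = 0.05189
  P(2)·log₂(P(2)/Q(2)) = (2/5)·log₂((2/5)/(11/15)) = -0.34979
  P(3)·log₂(P(3)/Q(3)) = (11/30)·log₂((11/30)/(1/15)) = 0.90179

D_KL(P||Q) = 0.05189 - 0.34979 + 0.90179 = 0.60389 ≈ 0.6039 bits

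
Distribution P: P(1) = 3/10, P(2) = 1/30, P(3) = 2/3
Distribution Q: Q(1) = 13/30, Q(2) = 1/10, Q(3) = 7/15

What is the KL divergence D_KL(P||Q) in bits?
0.1311 bits

D_KL(P||Q) = Σ P(x) log₂(P(x)/Q(x))

Computing term by term:
  P(1)·log₂(P(1)/Q(1)) = (3/10)·log₂((3/10)/(13/30)) = -0.15915
  P(2)·log₂(P(2)/Q(2)) = (1/30)·log₂((1/30)/(1/10)) = -0.05283
  P(3)·log₂(P(3)/Q(3)) = (2/3)·log₂((2/3)/(7/15)) = 0.34305

D_KL(P||Q) = -0.15915 - 0.05283 + 0.34305 = 0.13107 ≈ 0.1311 bits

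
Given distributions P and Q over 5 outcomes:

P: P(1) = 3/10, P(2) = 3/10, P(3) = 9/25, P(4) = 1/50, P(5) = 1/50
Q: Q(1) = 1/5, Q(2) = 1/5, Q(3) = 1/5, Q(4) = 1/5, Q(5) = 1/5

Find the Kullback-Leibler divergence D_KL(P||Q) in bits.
0.5234 bits

D_KL(P||Q) = Σ P(x) log₂(P(x)/Q(x))

Computing term by term:
  P(1)·log₂(P(1)/Q(1)) = (3/10)·log₂((3/10)/(1/5)) = 0.17549
  P(2)·log₂(P(2)/Q(2)) = (3/10)·log₂((3/10)/(1/5)) = 0.17549
  P(3)·log₂(P(3)/Q(3)) = (9/25)·log₂((9/25)/(1/5)) = 0.30528
  P(4)·log₂(P(4)/Q(4)) = (1/50)·log₂((1/50)/(1/5)) = -0.06644
  P(5)·log₂(P(5)/Q(5)) = (1/50)·log₂((1/50)/(1/5)) = -0.06644

D_KL(P||Q) = 0.17549 + 0.17549 + 0.30528 - 0.06644 - 0.06644 = 0.52338 ≈ 0.5234 bits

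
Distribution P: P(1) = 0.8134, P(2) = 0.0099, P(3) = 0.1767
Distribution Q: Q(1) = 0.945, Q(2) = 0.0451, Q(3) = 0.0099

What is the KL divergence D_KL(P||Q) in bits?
0.5370 bits

D_KL(P||Q) = Σ P(x) log₂(P(x)/Q(x))

Computing term by term:
  P(1)·log₂(P(1)/Q(1)) = 0.8134·log₂(0.8134/0.945) = -0.17598
  P(2)·log₂(P(2)/Q(2)) = 0.0099·log₂(0.0099/0.0451) = -0.02166
  P(3)·log₂(P(3)/Q(3)) = 0.1767·log₂(0.1767/0.0099) = 0.73467

D_KL(P||Q) = -0.17598 - 0.02166 + 0.73467 = 0.53703 ≈ 0.5370 bits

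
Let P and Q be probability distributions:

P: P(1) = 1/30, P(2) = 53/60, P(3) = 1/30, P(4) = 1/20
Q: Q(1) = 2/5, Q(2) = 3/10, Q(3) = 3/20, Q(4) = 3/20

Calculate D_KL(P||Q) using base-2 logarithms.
1.1052 bits

D_KL(P||Q) = Σ P(x) log₂(P(x)/Q(x))

Computing term by term:
  P(1)·log₂(P(1)/Q(1)) = (1/30)·log₂((1/30)/(2/5)) = -0.11950
  P(2)·log₂(P(2)/Q(2)) = (53/60)·log₂((53/60)/(3/10)) = 1.37623
  P(3)·log₂(P(3)/Q(3)) = (1/30)·log₂((1/30)/(3/20)) = -0.07233
  P(4)·log₂(P(4)/Q(4)) = (1/20)·log₂((1/20)/(3/20)) = -0.07925

D_KL(P||Q) = -0.11950 + 1.37623 - 0.07233 - 0.07925 = 1.10515 ≈ 1.1052 bits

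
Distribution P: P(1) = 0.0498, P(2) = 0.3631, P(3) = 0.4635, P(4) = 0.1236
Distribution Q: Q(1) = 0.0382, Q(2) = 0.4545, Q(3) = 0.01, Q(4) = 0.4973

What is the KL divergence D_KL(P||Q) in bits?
2.2184 bits

D_KL(P||Q) = Σ P(x) log₂(P(x)/Q(x))

Computing term by term:
  P(1)·log₂(P(1)/Q(1)) = 0.0498·log₂(0.0498/0.0382) = 0.01905
  P(2)·log₂(P(2)/Q(2)) = 0.3631·log₂(0.3631/0.4545) = -0.11761
  P(3)·log₂(P(3)/Q(3)) = 0.4635·log₂(0.4635/0.01) = 2.56524
  P(4)·log₂(P(4)/Q(4)) = 0.1236·log₂(0.1236/0.4973) = -0.24824

D_KL(P||Q) = 0.01905 - 0.11761 + 2.56524 - 0.24824 = 2.21844 ≈ 2.2184 bits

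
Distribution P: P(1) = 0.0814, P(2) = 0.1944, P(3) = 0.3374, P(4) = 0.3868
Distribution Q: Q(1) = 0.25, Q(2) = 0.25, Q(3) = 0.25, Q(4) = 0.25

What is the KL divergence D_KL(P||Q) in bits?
0.1872 bits

D_KL(P||Q) = Σ P(x) log₂(P(x)/Q(x))

Computing term by term:
  P(1)·log₂(P(1)/Q(1)) = 0.0814·log₂(0.0814/0.25) = -0.13177
  P(2)·log₂(P(2)/Q(2)) = 0.1944·log₂(0.1944/0.25) = -0.07055
  P(3)·log₂(P(3)/Q(3)) = 0.3374·log₂(0.3374/0.25) = 0.14594
  P(4)·log₂(P(4)/Q(4)) = 0.3868·log₂(0.3868/0.25) = 0.24355

D_KL(P||Q) = -0.13177 - 0.07055 + 0.14594 + 0.24355 = 0.18717 ≈ 0.1872 bits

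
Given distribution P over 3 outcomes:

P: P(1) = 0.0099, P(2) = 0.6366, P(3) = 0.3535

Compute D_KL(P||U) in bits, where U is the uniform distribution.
0.5739 bits

U(i) = 1/3 for all i

D_KL(P||U) = Σ P(x) log₂(P(x) / (1/3))
           = Σ P(x) log₂(P(x)) + log₂(3)
           = log₂(3) - H(P)

H(P) = -Σ P(x) log₂(P(x)):
  -P(1)·log₂(P(1)) = -(0.0099)·log₂(0.0099) = 0.06592
  -P(2)·log₂(P(2)) = -(0.6366)·log₂(0.6366) = 0.41477
  -P(3)·log₂(P(3)) = -(0.3535)·log₂(0.3535) = 0.53033
H(P) = 0.06592 + 0.41477 + 0.53033 = 1.01102 bits

log₂(3) = 1.58496 bits

D_KL(P||U) = 1.58496 - 1.01102 = 0.57394 ≈ 0.5739 bits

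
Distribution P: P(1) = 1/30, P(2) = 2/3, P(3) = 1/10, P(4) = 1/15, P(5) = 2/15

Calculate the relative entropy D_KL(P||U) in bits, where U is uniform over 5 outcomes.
0.7882 bits

U(i) = 1/5 for all i

D_KL(P||U) = Σ P(x) log₂(P(x) / (1/5))
           = Σ P(x) log₂(P(x)) + log₂(5)
           = log₂(5) - H(P)

H(P) = -Σ P(x) log₂(P(x)):
  -P(1)·log₂(P(1)) = -(1/30)·log₂(1/30) = 0.16356
  -P(2)·log₂(P(2)) = -(2/3)·log₂(2/3) = 0.38998
  -P(3)·log₂(P(3)) = -(1/10)·log₂(1/10) = 0.33219
  -P(4)·log₂(P(4)) = -(1/15)·log₂(1/15) = 0.26046
  -P(5)·log₂(P(5)) = -(2/15)·log₂(2/15) = 0.38759
H(P) = 0.16356 + 0.38998 + 0.33219 + 0.26046 + 0.38759 = 1.53378 bits

log₂(5) = 2.32193 bits

D_KL(P||U) = 2.32193 - 1.53378 = 0.78815 ≈ 0.7882 bits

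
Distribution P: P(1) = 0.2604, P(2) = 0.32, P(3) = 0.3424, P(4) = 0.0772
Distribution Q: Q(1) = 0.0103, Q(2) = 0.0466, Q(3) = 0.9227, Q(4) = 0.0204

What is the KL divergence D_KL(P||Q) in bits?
1.7615 bits

D_KL(P||Q) = Σ P(x) log₂(P(x)/Q(x))

Computing term by term:
  P(1)·log₂(P(1)/Q(1)) = 0.2604·log₂(0.2604/0.0103) = 1.21347
  P(2)·log₂(P(2)/Q(2)) = 0.32·log₂(0.32/0.0466) = 0.88949
  P(3)·log₂(P(3)/Q(3)) = 0.3424·log₂(0.3424/0.9227) = -0.48969
  P(4)·log₂(P(4)/Q(4)) = 0.0772·log₂(0.0772/0.0204) = 0.14823

D_KL(P||Q) = 1.21347 + 0.88949 - 0.48969 + 0.14823 = 1.76150 ≈ 1.7615 bits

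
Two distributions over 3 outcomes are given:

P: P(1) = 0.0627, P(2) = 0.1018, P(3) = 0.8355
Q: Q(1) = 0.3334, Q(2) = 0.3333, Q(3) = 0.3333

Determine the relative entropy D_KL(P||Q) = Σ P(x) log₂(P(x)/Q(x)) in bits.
0.7824 bits

D_KL(P||Q) = Σ P(x) log₂(P(x)/Q(x))

Computing term by term:
  P(1)·log₂(P(1)/Q(1)) = 0.0627·log₂(0.0627/0.3334) = -0.15115
  P(2)·log₂(P(2)/Q(2)) = 0.1018·log₂(0.1018/0.3333) = -0.17419
  P(3)·log₂(P(3)/Q(3)) = 0.8355·log₂(0.8355/0.3333) = 1.10772

D_KL(P||Q) = -0.15115 - 0.17419 + 1.10772 = 0.78238 ≈ 0.7824 bits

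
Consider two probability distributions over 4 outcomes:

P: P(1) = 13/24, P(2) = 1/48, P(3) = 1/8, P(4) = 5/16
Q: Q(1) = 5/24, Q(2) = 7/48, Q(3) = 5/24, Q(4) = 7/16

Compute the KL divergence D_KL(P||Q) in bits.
0.4444 bits

D_KL(P||Q) = Σ P(x) log₂(P(x)/Q(x))

Computing term by term:
  P(1)·log₂(P(1)/Q(1)) = (13/24)·log₂((13/24)/(5/24)) = 0.74669
  P(2)·log₂(P(2)/Q(2)) = (1/48)·log₂((1/48)/(7/48)) = -0.05849
  P(3)·log₂(P(3)/Q(3)) = (1/8)·log₂((1/8)/(5/24)) = -0.09212
  P(4)·log₂(P(4)/Q(4)) = (5/16)·log₂((5/16)/(7/16)) = -0.15170

D_KL(P||Q) = 0.74669 - 0.05849 - 0.09212 - 0.15170 = 0.44438 ≈ 0.4444 bits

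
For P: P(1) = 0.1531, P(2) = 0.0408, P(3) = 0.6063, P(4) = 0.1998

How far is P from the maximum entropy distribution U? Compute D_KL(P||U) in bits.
0.4953 bits

U(i) = 1/4 for all i

D_KL(P||U) = Σ P(x) log₂(P(x) / (1/4))
           = Σ P(x) log₂(P(x)) + log₂(4)
           = log₂(4) - H(P)

H(P) = -Σ P(x) log₂(P(x)):
  -P(1)·log₂(P(1)) = -(0.1531)·log₂(0.1531) = 0.41451
  -P(2)·log₂(P(2)) = -(0.0408)·log₂(0.0408) = 0.18830
  -P(3)·log₂(P(3)) = -(0.6063)·log₂(0.6063) = 0.43769
  -P(4)·log₂(P(4)) = -(0.1998)·log₂(0.1998) = 0.46421
H(P) = 0.41451 + 0.18830 + 0.43769 + 0.46421 = 1.50471 bits

log₂(4) = 2.00000 bits

D_KL(P||U) = 2.00000 - 1.50471 = 0.49529 ≈ 0.4953 bits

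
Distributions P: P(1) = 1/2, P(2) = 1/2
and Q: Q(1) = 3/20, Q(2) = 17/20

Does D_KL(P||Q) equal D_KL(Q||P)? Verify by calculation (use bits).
D_KL(P||Q) = 0.4857 bits, D_KL(Q||P) = 0.3902 bits. No — D_KL(P||Q) ≠ D_KL(Q||P) for this pair.

D_KL(P||Q) = Σ P(x) log₂(P(x)/Q(x))

Computing term by term:
  P(1)·log₂(P(1)/Q(1)) = (1/2)·log₂((1/2)/(3/20)) = 0.86848
  P(2)·log₂(P(2)/Q(2)) = (1/2)·log₂((1/2)/(17/20)) = -0.38277

D_KL(P||Q) = 0.86848 - 0.38277 = 0.48571 ≈ 0.4857 bits

D_KL(Q||P) = Σ Q(x) log₂(Q(x)/P(x))

Computing term by term:
  Q(1)·log₂(Q(1)/P(1)) = (3/20)·log₂((3/20)/(1/2)) = -0.26054
  Q(2)·log₂(Q(2)/P(2)) = (17/20)·log₂((17/20)/(1/2)) = 0.65070

D_KL(Q||P) = -0.26054 + 0.65070 = 0.39016 ≈ 0.3902 bits

These are NOT equal (difference: 0.0955 bits). KL divergence is asymmetric: D_KL(P||Q) ≠ D_KL(Q||P) in general.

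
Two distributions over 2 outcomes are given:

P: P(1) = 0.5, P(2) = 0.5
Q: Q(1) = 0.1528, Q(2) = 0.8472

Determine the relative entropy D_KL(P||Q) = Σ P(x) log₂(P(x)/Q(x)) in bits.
0.4748 bits

D_KL(P||Q) = Σ P(x) log₂(P(x)/Q(x))

Computing term by term:
  P(1)·log₂(P(1)/Q(1)) = 0.5·log₂(0.5/0.1528) = 0.85514
  P(2)·log₂(P(2)/Q(2)) = 0.5·log₂(0.5/0.8472) = -0.38039

D_KL(P||Q) = 0.85514 - 0.38039 = 0.47475 ≈ 0.4748 bits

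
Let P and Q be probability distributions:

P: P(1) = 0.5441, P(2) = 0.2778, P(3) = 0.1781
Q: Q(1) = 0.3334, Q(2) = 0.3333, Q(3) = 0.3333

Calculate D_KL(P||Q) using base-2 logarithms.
0.1504 bits

D_KL(P||Q) = Σ P(x) log₂(P(x)/Q(x))

Computing term by term:
  P(1)·log₂(P(1)/Q(1)) = 0.5441·log₂(0.5441/0.3334) = 0.38447
  P(2)·log₂(P(2)/Q(2)) = 0.2778·log₂(0.2778/0.3333) = -0.07300
  P(3)·log₂(P(3)/Q(3)) = 0.1781·log₂(0.1781/0.3333) = -0.16103

D_KL(P||Q) = 0.38447 - 0.07300 - 0.16103 = 0.15044 ≈ 0.1504 bits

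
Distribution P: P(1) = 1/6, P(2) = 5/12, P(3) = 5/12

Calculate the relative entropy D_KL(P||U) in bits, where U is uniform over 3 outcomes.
0.1016 bits

U(i) = 1/3 for all i

D_KL(P||U) = Σ P(x) log₂(P(x) / (1/3))
           = Σ P(x) log₂(P(x)) + log₂(3)
           = log₂(3) - H(P)

H(P) = -Σ P(x) log₂(P(x)):
  -P(1)·log₂(P(1)) = -(1/6)·log₂(1/6) = 0.43083
  -P(2)·log₂(P(2)) = -(5/12)·log₂(5/12) = 0.52626
  -P(3)·log₂(P(3)) = -(5/12)·log₂(5/12) = 0.52626
H(P) = 0.43083 + 0.52626 + 0.52626 = 1.48335 bits

log₂(3) = 1.58496 bits

D_KL(P||U) = 1.58496 - 1.48335 = 0.10161 ≈ 0.1016 bits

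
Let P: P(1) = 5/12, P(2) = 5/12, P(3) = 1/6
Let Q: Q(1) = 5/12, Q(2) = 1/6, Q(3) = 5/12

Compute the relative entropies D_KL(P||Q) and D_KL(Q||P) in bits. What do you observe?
D_KL(P||Q) = 0.3305 bits, D_KL(Q||P) = 0.3305 bits. The two directions give the same value here, because Q is a self-inverse relabeling of P; in general KL divergence is asymmetric.

D_KL(P||Q) = Σ P(x) log₂(P(x)/Q(x))

Computing term by term:
  P(1)·log₂(P(1)/Q(1)) = (5/12)·log₂((5/12)/(5/12)) = 0.00000
  P(2)·log₂(P(2)/Q(2)) = (5/12)·log₂((5/12)/(1/6)) = 0.55080
  P(3)·log₂(P(3)/Q(3)) = (1/6)·log₂((1/6)/(5/12)) = -0.22032

D_KL(P||Q) = 0.00000 + 0.55080 - 0.22032 = 0.33048 ≈ 0.3305 bits

D_KL(Q||P) = Σ Q(x) log₂(Q(x)/P(x))

Computing term by term:
  Q(1)·log₂(Q(1)/P(1)) = (5/12)·log₂((5/12)/(5/12)) = 0.00000
  Q(2)·log₂(Q(2)/P(2)) = (1/6)·log₂((1/6)/(5/12)) = -0.22032
  Q(3)·log₂(Q(3)/P(3)) = (5/12)·log₂((5/12)/(1/6)) = 0.55080

D_KL(Q||P) = 0.00000 - 0.22032 + 0.55080 = 0.33048 ≈ 0.3305 bits

These ARE equal here. Q is P with outcomes relabeled (Q(2) = P(3), Q(3) = P(2)) by a relabeling that is its own inverse, so the two sums contain exactly the same terms in a different order. This is a special case — KL divergence is not symmetric in general: D_KL(P||Q) ≠ D_KL(Q||P) for most P, Q.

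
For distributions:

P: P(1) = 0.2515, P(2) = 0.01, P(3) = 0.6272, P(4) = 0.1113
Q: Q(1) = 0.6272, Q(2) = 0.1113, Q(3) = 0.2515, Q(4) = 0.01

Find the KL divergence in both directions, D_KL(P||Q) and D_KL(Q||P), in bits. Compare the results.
D_KL(P||Q) = 0.8475 bits, D_KL(Q||P) = 0.8475 bits. The two directions give exactly the same value for this pair.

D_KL(P||Q) = Σ P(x) log₂(P(x)/Q(x))

Computing term by term:
  P(1)·log₂(P(1)/Q(1)) = 0.2515·log₂(0.2515/0.6272) = -0.33157
  P(2)·log₂(P(2)/Q(2)) = 0.01·log₂(0.01/0.1113) = -0.03476
  P(3)·log₂(P(3)/Q(3)) = 0.6272·log₂(0.6272/0.2515) = 0.82688
  P(4)·log₂(P(4)/Q(4)) = 0.1113·log₂(0.1113/0.01) = 0.38692

D_KL(P||Q) = -0.33157 - 0.03476 + 0.82688 + 0.38692 = 0.84747 ≈ 0.8475 bits

D_KL(Q||P) = Σ Q(x) log₂(Q(x)/P(x))

Computing term by term:
  Q(1)·log₂(Q(1)/P(1)) = 0.6272·log₂(0.6272/0.2515) = 0.82688
  Q(2)·log₂(Q(2)/P(2)) = 0.1113·log₂(0.1113/0.01) = 0.38692
  Q(3)·log₂(Q(3)/P(3)) = 0.2515·log₂(0.2515/0.6272) = -0.33157
  Q(4)·log₂(Q(4)/P(4)) = 0.01·log₂(0.01/0.1113) = -0.03476

D_KL(Q||P) = 0.82688 + 0.38692 - 0.33157 - 0.03476 = 0.84747 ≈ 0.8475 bits

These ARE equal here. Q is P with outcomes relabeled (Q(1) = P(3), Q(2) = P(4), Q(3) = P(1), Q(4) = P(2)) by a relabeling that is its own inverse, so the two sums contain exactly the same terms in a different order. This is a special case — KL divergence is not symmetric in general: D_KL(P||Q) ≠ D_KL(Q||P) for most P, Q.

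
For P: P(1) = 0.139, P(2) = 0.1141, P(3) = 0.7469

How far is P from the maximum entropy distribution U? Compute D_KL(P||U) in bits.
0.5175 bits

U(i) = 1/3 for all i

D_KL(P||U) = Σ P(x) log₂(P(x) / (1/3))
           = Σ P(x) log₂(P(x)) + log₂(3)
           = log₂(3) - H(P)

H(P) = -Σ P(x) log₂(P(x)):
  -P(1)·log₂(P(1)) = -(0.139)·log₂(0.139) = 0.39571
  -P(2)·log₂(P(2)) = -(0.1141)·log₂(0.1141) = 0.35732
  -P(3)·log₂(P(3)) = -(0.7469)·log₂(0.7469) = 0.31445
H(P) = 0.39571 + 0.35732 + 0.31445 = 1.06748 bits

log₂(3) = 1.58496 bits

D_KL(P||U) = 1.58496 - 1.06748 = 0.51748 ≈ 0.5175 bits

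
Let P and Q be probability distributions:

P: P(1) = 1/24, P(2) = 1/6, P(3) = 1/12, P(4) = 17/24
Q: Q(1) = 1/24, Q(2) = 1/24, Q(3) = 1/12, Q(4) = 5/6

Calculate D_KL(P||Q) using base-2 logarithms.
0.1673 bits

D_KL(P||Q) = Σ P(x) log₂(P(x)/Q(x))

Computing term by term:
  P(1)·log₂(P(1)/Q(1)) = (1/24)·log₂((1/24)/(1/24)) = 0.00000
  P(2)·log₂(P(2)/Q(2)) = (1/6)·log₂((1/6)/(1/24)) = 0.33333
  P(3)·log₂(P(3)/Q(3)) = (1/12)·log₂((1/12)/(1/12)) = 0.00000
  P(4)·log₂(P(4)/Q(4)) = (17/24)·log₂((17/24)/(5/6)) = -0.16608

D_KL(P||Q) = 0.00000 + 0.33333 + 0.00000 - 0.16608 = 0.16725 ≈ 0.1673 bits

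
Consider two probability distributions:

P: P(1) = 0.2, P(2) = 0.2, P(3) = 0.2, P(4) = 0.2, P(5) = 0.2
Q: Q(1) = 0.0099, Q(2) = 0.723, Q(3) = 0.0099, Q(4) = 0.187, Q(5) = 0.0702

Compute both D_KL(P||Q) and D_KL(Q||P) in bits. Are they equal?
D_KL(P||Q) = 1.6853 bits, D_KL(Q||P) = 1.1304 bits. No, they are not equal.

D_KL(P||Q) = Σ P(x) log₂(P(x)/Q(x))

Computing term by term:
  P(1)·log₂(P(1)/Q(1)) = 0.2·log₂(0.2/0.0099) = 0.86729
  P(2)·log₂(P(2)/Q(2)) = 0.2·log₂(0.2/0.723) = -0.37080
  P(3)·log₂(P(3)/Q(3)) = 0.2·log₂(0.2/0.0099) = 0.86729
  P(4)·log₂(P(4)/Q(4)) = 0.2·log₂(0.2/0.187) = 0.01939
  P(5)·log₂(P(5)/Q(5)) = 0.2·log₂(0.2/0.0702) = 0.30209

D_KL(P||Q) = 0.86729 - 0.37080 + 0.86729 + 0.01939 + 0.30209 = 1.68526 ≈ 1.6853 bits

D_KL(Q||P) = Σ Q(x) log₂(Q(x)/P(x))

Computing term by term:
  Q(1)·log₂(Q(1)/P(1)) = 0.0099·log₂(0.0099/0.2) = -0.04293
  Q(2)·log₂(Q(2)/P(2)) = 0.723·log₂(0.723/0.2) = 1.34044
  Q(3)·log₂(Q(3)/P(3)) = 0.0099·log₂(0.0099/0.2) = -0.04293
  Q(4)·log₂(Q(4)/P(4)) = 0.187·log₂(0.187/0.2) = -0.01813
  Q(5)·log₂(Q(5)/P(5)) = 0.0702·log₂(0.0702/0.2) = -0.10603

D_KL(Q||P) = -0.04293 + 1.34044 - 0.04293 - 0.01813 - 0.10603 = 1.13042 ≈ 1.1304 bits

These are NOT equal (difference: 0.5549 bits). KL divergence is asymmetric: D_KL(P||Q) ≠ D_KL(Q||P) in general.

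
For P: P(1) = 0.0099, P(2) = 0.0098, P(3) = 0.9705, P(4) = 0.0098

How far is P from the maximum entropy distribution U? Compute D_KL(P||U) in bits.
1.7614 bits

U(i) = 1/4 for all i

D_KL(P||U) = Σ P(x) log₂(P(x) / (1/4))
           = Σ P(x) log₂(P(x)) + log₂(4)
           = log₂(4) - H(P)

H(P) = -Σ P(x) log₂(P(x)):
  -P(1)·log₂(P(1)) = -(0.0099)·log₂(0.0099) = 0.06592
  -P(2)·log₂(P(2)) = -(0.0098)·log₂(0.0098) = 0.06540
  -P(3)·log₂(P(3)) = -(0.9705)·log₂(0.9705) = 0.04193
  -P(4)·log₂(P(4)) = -(0.0098)·log₂(0.0098) = 0.06540
H(P) = 0.06592 + 0.06540 + 0.04193 + 0.06540 = 0.23865 bits

log₂(4) = 2.00000 bits

D_KL(P||U) = 2.00000 - 0.23865 = 1.76135 ≈ 1.7614 bits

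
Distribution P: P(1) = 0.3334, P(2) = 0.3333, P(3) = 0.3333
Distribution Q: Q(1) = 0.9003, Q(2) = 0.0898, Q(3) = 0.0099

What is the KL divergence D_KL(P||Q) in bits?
1.8437 bits

D_KL(P||Q) = Σ P(x) log₂(P(x)/Q(x))

Computing term by term:
  P(1)·log₂(P(1)/Q(1)) = 0.3334·log₂(0.3334/0.9003) = -0.47781
  P(2)·log₂(P(2)/Q(2)) = 0.3333·log₂(0.3333/0.0898) = 0.63061
  P(3)·log₂(P(3)/Q(3)) = 0.3333·log₂(0.3333/0.0099) = 1.69091

D_KL(P||Q) = -0.47781 + 0.63061 + 1.69091 = 1.84371 ≈ 1.8437 bits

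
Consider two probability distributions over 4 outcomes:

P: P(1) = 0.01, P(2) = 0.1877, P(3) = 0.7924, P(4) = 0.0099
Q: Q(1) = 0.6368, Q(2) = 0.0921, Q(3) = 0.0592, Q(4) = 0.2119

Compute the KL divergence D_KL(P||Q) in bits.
3.0547 bits

D_KL(P||Q) = Σ P(x) log₂(P(x)/Q(x))

Computing term by term:
  P(1)·log₂(P(1)/Q(1)) = 0.01·log₂(0.01/0.6368) = -0.05993
  P(2)·log₂(P(2)/Q(2)) = 0.1877·log₂(0.1877/0.0921) = 0.19280
  P(3)·log₂(P(3)/Q(3)) = 0.7924·log₂(0.7924/0.0592) = 2.96560
  P(4)·log₂(P(4)/Q(4)) = 0.0099·log₂(0.0099/0.2119) = -0.04376

D_KL(P||Q) = -0.05993 + 0.19280 + 2.96560 - 0.04376 = 3.05471 ≈ 3.0547 bits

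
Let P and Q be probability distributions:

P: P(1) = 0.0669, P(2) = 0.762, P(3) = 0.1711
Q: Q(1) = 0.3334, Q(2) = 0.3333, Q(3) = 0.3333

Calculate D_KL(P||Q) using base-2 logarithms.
0.5894 bits

D_KL(P||Q) = Σ P(x) log₂(P(x)/Q(x))

Computing term by term:
  P(1)·log₂(P(1)/Q(1)) = 0.0669·log₂(0.0669/0.3334) = -0.15502
  P(2)·log₂(P(2)/Q(2)) = 0.762·log₂(0.762/0.3333) = 0.90904
  P(3)·log₂(P(3)/Q(3)) = 0.1711·log₂(0.1711/0.3333) = -0.16460

D_KL(P||Q) = -0.15502 + 0.90904 - 0.16460 = 0.58942 ≈ 0.5894 bits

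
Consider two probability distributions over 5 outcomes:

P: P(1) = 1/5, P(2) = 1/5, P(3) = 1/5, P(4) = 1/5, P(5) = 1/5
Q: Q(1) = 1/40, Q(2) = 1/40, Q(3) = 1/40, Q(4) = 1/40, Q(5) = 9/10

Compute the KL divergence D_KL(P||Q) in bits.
1.9660 bits

D_KL(P||Q) = Σ P(x) log₂(P(x)/Q(x))

Computing term by term:
  P(1)·log₂(P(1)/Q(1)) = (1/5)·log₂((1/5)/(1/40)) = 0.60000
  P(2)·log₂(P(2)/Q(2)) = (1/5)·log₂((1/5)/(1/40)) = 0.60000
  P(3)·log₂(P(3)/Q(3)) = (1/5)·log₂((1/5)/(1/40)) = 0.60000
  P(4)·log₂(P(4)/Q(4)) = (1/5)·log₂((1/5)/(1/40)) = 0.60000
  P(5)·log₂(P(5)/Q(5)) = (1/5)·log₂((1/5)/(9/10)) = -0.43399

D_KL(P||Q) = 0.60000 + 0.60000 + 0.60000 + 0.60000 - 0.43399 = 1.96601 ≈ 1.9660 bits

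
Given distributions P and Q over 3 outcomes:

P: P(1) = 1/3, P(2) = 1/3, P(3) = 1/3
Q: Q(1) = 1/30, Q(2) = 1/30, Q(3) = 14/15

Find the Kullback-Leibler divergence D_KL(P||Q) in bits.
1.7195 bits

D_KL(P||Q) = Σ P(x) log₂(P(x)/Q(x))

Computing term by term:
  P(1)·log₂(P(1)/Q(1)) = (1/3)·log₂((1/3)/(1/30)) = 1.10731
  P(2)·log₂(P(2)/Q(2)) = (1/3)·log₂((1/3)/(1/30)) = 1.10731
  P(3)·log₂(P(3)/Q(3)) = (1/3)·log₂((1/3)/(14/15)) = -0.49514

D_KL(P||Q) = 1.10731 + 1.10731 - 0.49514 = 1.71948 ≈ 1.7195 bits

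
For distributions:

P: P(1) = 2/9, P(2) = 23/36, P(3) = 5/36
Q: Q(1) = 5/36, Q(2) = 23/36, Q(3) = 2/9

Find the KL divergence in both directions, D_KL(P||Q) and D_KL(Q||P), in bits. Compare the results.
D_KL(P||Q) = 0.0565 bits, D_KL(Q||P) = 0.0565 bits. The two directions give exactly the same value for this pair.

D_KL(P||Q) = Σ P(x) log₂(P(x)/Q(x))

Computing term by term:
  P(1)·log₂(P(1)/Q(1)) = (2/9)·log₂((2/9)/(5/36)) = 0.15068
  P(2)·log₂(P(2)/Q(2)) = (23/36)·log₂((23/36)/(23/36)) = 0.00000
  P(3)·log₂(P(3)/Q(3)) = (5/36)·log₂((5/36)/(2/9)) = -0.09418

D_KL(P||Q) = 0.15068 + 0.00000 - 0.09418 = 0.05650 ≈ 0.0565 bits

D_KL(Q||P) = Σ Q(x) log₂(Q(x)/P(x))

Computing term by term:
  Q(1)·log₂(Q(1)/P(1)) = (5/36)·log₂((5/36)/(2/9)) = -0.09418
  Q(2)·log₂(Q(2)/P(2)) = (23/36)·log₂((23/36)/(23/36)) = 0.00000
  Q(3)·log₂(Q(3)/P(3)) = (2/9)·log₂((2/9)/(5/36)) = 0.15068

D_KL(Q||P) = -0.09418 + 0.00000 + 0.15068 = 0.05650 ≈ 0.0565 bits

These ARE equal here. Q is P with outcomes relabeled (Q(1) = P(3), Q(3) = P(1)) by a relabeling that is its own inverse, so the two sums contain exactly the same terms in a different order. This is a special case — KL divergence is not symmetric in general: D_KL(P||Q) ≠ D_KL(Q||P) for most P, Q.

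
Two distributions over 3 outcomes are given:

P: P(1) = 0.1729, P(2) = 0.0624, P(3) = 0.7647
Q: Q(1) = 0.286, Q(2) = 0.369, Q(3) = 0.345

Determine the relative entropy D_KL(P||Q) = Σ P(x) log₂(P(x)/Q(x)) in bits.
0.5926 bits

D_KL(P||Q) = Σ P(x) log₂(P(x)/Q(x))

Computing term by term:
  P(1)·log₂(P(1)/Q(1)) = 0.1729·log₂(0.1729/0.286) = -0.12554
  P(2)·log₂(P(2)/Q(2)) = 0.0624·log₂(0.0624/0.369) = -0.15999
  P(3)·log₂(P(3)/Q(3)) = 0.7647·log₂(0.7647/0.345) = 0.87810

D_KL(P||Q) = -0.12554 - 0.15999 + 0.87810 = 0.59257 ≈ 0.5926 bits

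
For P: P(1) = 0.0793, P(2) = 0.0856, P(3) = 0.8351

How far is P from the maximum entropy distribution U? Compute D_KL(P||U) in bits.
0.7743 bits

U(i) = 1/3 for all i

D_KL(P||U) = Σ P(x) log₂(P(x) / (1/3))
           = Σ P(x) log₂(P(x)) + log₂(3)
           = log₂(3) - H(P)

H(P) = -Σ P(x) log₂(P(x)):
  -P(1)·log₂(P(1)) = -(0.0793)·log₂(0.0793) = 0.28996
  -P(2)·log₂(P(2)) = -(0.0856)·log₂(0.0856) = 0.30356
  -P(3)·log₂(P(3)) = -(0.8351)·log₂(0.8351) = 0.21711
H(P) = 0.28996 + 0.30356 + 0.21711 = 0.81063 bits

log₂(3) = 1.58496 bits

D_KL(P||U) = 1.58496 - 0.81063 = 0.77433 ≈ 0.7743 bits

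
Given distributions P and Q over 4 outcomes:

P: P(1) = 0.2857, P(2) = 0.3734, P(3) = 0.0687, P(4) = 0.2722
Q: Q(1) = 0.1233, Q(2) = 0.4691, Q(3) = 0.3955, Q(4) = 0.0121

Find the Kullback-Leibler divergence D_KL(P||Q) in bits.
1.2726 bits

D_KL(P||Q) = Σ P(x) log₂(P(x)/Q(x))

Computing term by term:
  P(1)·log₂(P(1)/Q(1)) = 0.2857·log₂(0.2857/0.1233) = 0.34636
  P(2)·log₂(P(2)/Q(2)) = 0.3734·log₂(0.3734/0.4691) = -0.12291
  P(3)·log₂(P(3)/Q(3)) = 0.0687·log₂(0.0687/0.3955) = -0.17349
  P(4)·log₂(P(4)/Q(4)) = 0.2722·log₂(0.2722/0.0121) = 1.22261

D_KL(P||Q) = 0.34636 - 0.12291 - 0.17349 + 1.22261 = 1.27257 ≈ 1.2726 bits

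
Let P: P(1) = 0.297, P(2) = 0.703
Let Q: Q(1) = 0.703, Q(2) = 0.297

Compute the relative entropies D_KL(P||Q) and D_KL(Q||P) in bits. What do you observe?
D_KL(P||Q) = 0.5047 bits, D_KL(Q||P) = 0.5047 bits. The two directions give the same value here, because Q is a self-inverse relabeling of P; in general KL divergence is asymmetric.

D_KL(P||Q) = Σ P(x) log₂(P(x)/Q(x))

Computing term by term:
  P(1)·log₂(P(1)/Q(1)) = 0.297·log₂(0.297/0.703) = -0.36919
  P(2)·log₂(P(2)/Q(2)) = 0.703·log₂(0.703/0.297) = 0.87387

D_KL(P||Q) = -0.36919 + 0.87387 = 0.50468 ≈ 0.5047 bits

D_KL(Q||P) = Σ Q(x) log₂(Q(x)/P(x))

Computing term by term:
  Q(1)·log₂(Q(1)/P(1)) = 0.703·log₂(0.703/0.297) = 0.87387
  Q(2)·log₂(Q(2)/P(2)) = 0.297·log₂(0.297/0.703) = -0.36919

D_KL(Q||P) = 0.87387 - 0.36919 = 0.50468 ≈ 0.5047 bits

These ARE equal here. Q is P with outcomes relabeled (Q(1) = P(2), Q(2) = P(1)) by a relabeling that is its own inverse, so the two sums contain exactly the same terms in a different order. This is a special case — KL divergence is not symmetric in general: D_KL(P||Q) ≠ D_KL(Q||P) for most P, Q.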